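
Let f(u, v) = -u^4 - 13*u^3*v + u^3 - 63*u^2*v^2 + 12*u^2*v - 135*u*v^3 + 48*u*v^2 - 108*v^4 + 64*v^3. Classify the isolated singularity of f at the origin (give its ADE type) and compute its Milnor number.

Type E_7, Milnor number mu = 7.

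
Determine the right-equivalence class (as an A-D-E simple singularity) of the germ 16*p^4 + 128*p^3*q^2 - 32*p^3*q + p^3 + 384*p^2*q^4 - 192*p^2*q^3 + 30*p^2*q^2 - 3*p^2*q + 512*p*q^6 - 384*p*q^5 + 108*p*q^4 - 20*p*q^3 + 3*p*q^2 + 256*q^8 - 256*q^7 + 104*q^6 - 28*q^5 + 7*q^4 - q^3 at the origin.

The Hessian of f at 0 has rank 0. Corank 2; j^3 = (p - q)^3 is a perfect cube, so E-series; the 4-jet and mu = 6 give E_6.

E6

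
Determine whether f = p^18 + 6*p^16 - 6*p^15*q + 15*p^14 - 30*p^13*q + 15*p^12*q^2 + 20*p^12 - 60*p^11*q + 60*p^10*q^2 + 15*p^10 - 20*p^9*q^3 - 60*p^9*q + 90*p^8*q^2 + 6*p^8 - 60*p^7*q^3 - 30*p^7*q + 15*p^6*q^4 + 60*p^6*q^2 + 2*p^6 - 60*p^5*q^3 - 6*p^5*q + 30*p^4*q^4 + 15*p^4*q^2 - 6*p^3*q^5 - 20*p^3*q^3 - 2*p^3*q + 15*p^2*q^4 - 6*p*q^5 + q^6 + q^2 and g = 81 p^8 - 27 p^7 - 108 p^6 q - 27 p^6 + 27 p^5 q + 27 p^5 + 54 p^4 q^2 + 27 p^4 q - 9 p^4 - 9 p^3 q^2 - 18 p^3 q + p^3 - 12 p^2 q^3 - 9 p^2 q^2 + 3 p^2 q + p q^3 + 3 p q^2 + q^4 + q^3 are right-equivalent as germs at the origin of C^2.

No.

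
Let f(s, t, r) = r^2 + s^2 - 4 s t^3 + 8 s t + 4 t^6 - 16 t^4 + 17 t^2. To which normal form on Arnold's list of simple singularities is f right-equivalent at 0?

A1

The Hessian of f at 0 is [[2, 8, 0], [8, 34, 0], [0, 0, 2]] with rank 3, so corank 0. A Groebner basis of the Jacobian ideal J(f) in C{s,t,r} is {s, t, r}; counting standard monomials gives mu = 1. Corank 0: nondegenerate Morse point, so A_1.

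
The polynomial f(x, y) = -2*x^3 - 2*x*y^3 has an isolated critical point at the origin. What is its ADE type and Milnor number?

The Hessian of f at 0 has rank 0. Corank 2; j^3 = -2*x^3 is a perfect cube, so E-series; the 4-jet and mu = 7 give E_7.

Type E7, Milnor number mu = 7.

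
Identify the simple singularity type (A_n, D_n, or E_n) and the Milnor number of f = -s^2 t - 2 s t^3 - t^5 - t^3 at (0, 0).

The Hessian of f at 0 has rank 0. Corank 2; j^3 = -t*(s^2 + t^2) splits into three distinct lines over C (the quadratic factor has nonzero discriminant), so D_4.

Type D4, Milnor number mu = 4.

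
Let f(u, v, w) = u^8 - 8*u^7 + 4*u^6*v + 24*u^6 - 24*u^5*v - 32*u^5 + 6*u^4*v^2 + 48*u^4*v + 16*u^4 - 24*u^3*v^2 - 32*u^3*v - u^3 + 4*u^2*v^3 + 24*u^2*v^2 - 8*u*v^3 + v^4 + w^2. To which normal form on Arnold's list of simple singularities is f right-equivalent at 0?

E_{6}

The Hessian of f at 0 has rank 1. Corank 2; j^3 = -u^3 is a perfect cube, so E-series; the 4-jet and mu = 6 give E_6.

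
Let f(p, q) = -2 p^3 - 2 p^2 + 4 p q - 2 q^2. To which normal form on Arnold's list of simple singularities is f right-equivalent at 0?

The Hessian of f at 0 has rank 1. Corank 1: A-series; mu = 2 gives A_2.

A_{2}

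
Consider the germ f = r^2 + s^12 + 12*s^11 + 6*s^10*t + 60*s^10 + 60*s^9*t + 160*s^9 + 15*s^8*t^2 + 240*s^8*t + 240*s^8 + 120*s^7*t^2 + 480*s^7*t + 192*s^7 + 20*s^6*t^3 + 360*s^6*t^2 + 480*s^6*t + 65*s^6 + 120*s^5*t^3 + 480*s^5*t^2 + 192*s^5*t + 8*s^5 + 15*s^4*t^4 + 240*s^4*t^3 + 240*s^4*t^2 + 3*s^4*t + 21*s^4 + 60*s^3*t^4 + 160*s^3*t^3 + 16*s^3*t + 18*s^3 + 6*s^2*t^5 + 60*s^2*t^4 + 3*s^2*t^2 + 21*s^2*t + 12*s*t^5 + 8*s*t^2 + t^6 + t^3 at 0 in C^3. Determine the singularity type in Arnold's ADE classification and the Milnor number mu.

The Hessian of f at 0 is [[0, 0, 0], [0, 0, 0], [0, 0, 2]] with rank 1, so corank 2. A Groebner basis of the Jacobian ideal J(f) in C{s,t,r} is {-7533*s^2 - 6156*s*t + t^4 - 42*t^3 - 1215*t^2, s^3 + 111*s^2 + 91*s*t + 2*t^3/3 + 18*t^2, s^2*t - 216*s^2 - 177*s*t - 4*t^3/3 - 35*t^2, 315*s^2 + s*t^2 + 258*s*t + 19*t^3/9 + 51*t^2, r}; counting standard monomials gives mu = 7. Corank 2; j^3 = (2*s + t)*(3*s + t)^2 has shape L^2 M (L != M), so D-series; mu = 7 gives D_7.

Type D_{7}, Milnor number mu = 7.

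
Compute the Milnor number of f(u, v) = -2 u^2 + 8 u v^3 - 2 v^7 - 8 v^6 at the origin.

6

The Hessian of f at 0 is [[-4, 0], [0, 0]] with rank 1, so corank 1. A Groebner basis of the Jacobian ideal J(f) in C{u,v} is {-u/2 + v^3, u^2}; counting standard monomials gives mu = 6. Corank 1: A-series; mu = 6 gives A_6.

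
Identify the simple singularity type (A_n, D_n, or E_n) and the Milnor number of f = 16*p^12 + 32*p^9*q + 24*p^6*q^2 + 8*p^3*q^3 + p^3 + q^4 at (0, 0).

Type E_{6}, Milnor number mu = 6.

The Hessian of f at 0 is [[0, 0], [0, 0]] with rank 0, so corank 2. A Groebner basis of the Jacobian ideal J(f) in C{p,q} is {q^3, p^2}; counting standard monomials gives mu = 6. Corank 2; j^3 = p^3 is a perfect cube, so E-series; the 4-jet and mu = 6 give E_6.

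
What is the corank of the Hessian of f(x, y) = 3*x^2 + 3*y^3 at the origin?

1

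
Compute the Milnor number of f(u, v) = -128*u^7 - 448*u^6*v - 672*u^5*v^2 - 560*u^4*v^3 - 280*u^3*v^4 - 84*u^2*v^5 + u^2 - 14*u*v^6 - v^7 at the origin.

The Hessian of f at 0 has rank 1. Corank 1: A-series; mu = 6 gives A_6.

6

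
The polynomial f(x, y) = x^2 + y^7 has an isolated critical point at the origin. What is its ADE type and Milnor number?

The Hessian of f at 0 has rank 1. Corank 1: A-series; mu = 6 gives A_6.

Type A6, Milnor number mu = 6.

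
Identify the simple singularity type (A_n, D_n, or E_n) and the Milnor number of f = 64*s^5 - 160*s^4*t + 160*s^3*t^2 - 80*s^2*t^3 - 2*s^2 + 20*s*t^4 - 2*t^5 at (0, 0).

Type A_4, Milnor number mu = 4.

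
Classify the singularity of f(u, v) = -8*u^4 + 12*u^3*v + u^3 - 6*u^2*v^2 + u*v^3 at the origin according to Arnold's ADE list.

The Hessian of f at 0 has rank 0. Corank 2; j^3 = u^3 is a perfect cube, so E-series; the 4-jet and mu = 7 give E_7.

E7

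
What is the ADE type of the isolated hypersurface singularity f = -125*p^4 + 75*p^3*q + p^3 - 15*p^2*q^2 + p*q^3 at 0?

The Hessian of f at 0 is [[0, 0], [0, 0]] with rank 0, so corank 2. A Groebner basis of the Jacobian ideal J(f) in C{p,q} is {3*p^2/25 + q^4 + q^3/25, p^3, p^2*q - p^2/25 - q^3/75, -2*p^2/5 + p*q^2 - 2*q^3/15}; counting standard monomials gives mu = 7. Corank 2; j^3 = p^3 is a perfect cube, so E-series; the 4-jet and mu = 7 give E_7.

E7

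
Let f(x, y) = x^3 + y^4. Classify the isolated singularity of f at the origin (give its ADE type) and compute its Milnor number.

The Hessian of f at 0 is [[0, 0], [0, 0]] with rank 0, so corank 2. A Groebner basis of the Jacobian ideal J(f) in C{x,y} is {y^3, x^2}; counting standard monomials gives mu = 6. Corank 2; j^3 = x^3 is a perfect cube, so E-series; the 4-jet and mu = 6 give E_6.

Type E6, Milnor number mu = 6.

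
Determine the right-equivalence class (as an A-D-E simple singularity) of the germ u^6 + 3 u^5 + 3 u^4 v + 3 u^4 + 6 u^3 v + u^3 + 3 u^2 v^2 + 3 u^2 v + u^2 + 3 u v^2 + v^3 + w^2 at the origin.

A_{2}

The Hessian of f at 0 is [[2, 0, 0], [0, 0, 0], [0, 0, 2]] with rank 2, so corank 1. A Groebner basis of the Jacobian ideal J(f) in C{u,v,w} is {v^2, u, w}; counting standard monomials gives mu = 2. Corank 1: A-series; mu = 2 gives A_2.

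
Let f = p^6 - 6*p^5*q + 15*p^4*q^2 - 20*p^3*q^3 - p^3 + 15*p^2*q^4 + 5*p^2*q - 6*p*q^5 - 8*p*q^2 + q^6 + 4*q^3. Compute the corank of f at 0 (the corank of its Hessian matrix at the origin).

2

Hessian at 0 has rank 0.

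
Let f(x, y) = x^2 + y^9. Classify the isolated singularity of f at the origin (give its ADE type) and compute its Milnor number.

Type A_{8}, Milnor number mu = 8.

The Hessian of f at 0 has rank 1. Corank 1: A-series; mu = 8 gives A_8.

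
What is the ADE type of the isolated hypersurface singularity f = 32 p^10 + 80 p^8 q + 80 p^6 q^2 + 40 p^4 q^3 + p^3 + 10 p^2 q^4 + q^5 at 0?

The Hessian of f at 0 has rank 0. Corank 2; j^3 = p^3 is a perfect cube, so E-series; the 5-jet and mu = 8 give E_8.

E_{8}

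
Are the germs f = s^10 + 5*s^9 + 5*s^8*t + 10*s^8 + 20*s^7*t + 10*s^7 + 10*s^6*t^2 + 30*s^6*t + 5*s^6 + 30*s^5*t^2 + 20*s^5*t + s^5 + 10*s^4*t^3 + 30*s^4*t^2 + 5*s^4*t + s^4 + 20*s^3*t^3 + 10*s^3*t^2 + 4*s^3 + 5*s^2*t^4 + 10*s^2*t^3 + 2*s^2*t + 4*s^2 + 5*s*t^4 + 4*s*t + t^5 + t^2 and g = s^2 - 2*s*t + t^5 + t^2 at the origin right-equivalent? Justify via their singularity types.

Yes.

The Hessian of f at 0 has rank 1. Corank 1: A-series; mu = 4 gives A_4. The Hessian of g at 0 has rank 1. Corank 1: A-series; mu = 4 gives A_4. Both have type A_4, hence right-equivalent.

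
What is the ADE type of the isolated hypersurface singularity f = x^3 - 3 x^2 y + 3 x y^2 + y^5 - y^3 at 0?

E_{8}

The Hessian of f at 0 is [[0, 0], [0, 0]] with rank 0, so corank 2. A Groebner basis of the Jacobian ideal J(f) in C{x,y} is {y^4, x^2 - 2*x*y + y^2}; counting standard monomials gives mu = 8. Corank 2; j^3 = (x - y)^3 is a perfect cube, so E-series; the 5-jet and mu = 8 give E_8.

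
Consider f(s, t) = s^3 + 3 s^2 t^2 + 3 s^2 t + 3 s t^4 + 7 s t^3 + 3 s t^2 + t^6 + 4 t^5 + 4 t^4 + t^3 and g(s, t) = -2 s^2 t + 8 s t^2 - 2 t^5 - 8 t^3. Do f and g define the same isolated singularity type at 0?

No.

The Hessian of f at 0 is [[0, 0], [0, 0]] with rank 0, so corank 2. A Groebner basis of the Jacobian ideal J(f) in C{s,t} is {-s^2 - 2*s*t + t^4 - t^3/3 - t^2, s^3 + 2*s^2 + 4*s*t + 5*t^3/3 + 2*t^2, s^2*t - 5*s^2/3 - 10*s*t/3 - 14*t^3/9 - 5*t^2/3, s^2 + s*t^2 + 2*s*t + 4*t^3/3 + t^2}; counting standard monomials gives mu = 7. Corank 2; j^3 = (s + t)^3 is a perfect cube, so E-series; the 4-jet and mu = 7 give E_7. The Hessian of g at 0 is [[0, 0], [0, 0]] with rank 0, so corank 2. A Groebner basis of the Jacobian ideal J(g) in C{s,t} is {s^2/5 + t^4 - 4*t^2/5, s^3 - 8*t^3, s*t - 2*t^2}; counting standard monomials gives mu = 6. Corank 2; j^3 = -2*t*(s - 2*t)^2 has shape L^2 M (L != M), so D-series; mu = 6 gives D_6. f is E_7 but g is D_6, hence not right-equivalent.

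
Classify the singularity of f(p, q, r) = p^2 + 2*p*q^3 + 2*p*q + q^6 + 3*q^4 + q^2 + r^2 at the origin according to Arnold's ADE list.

A3

The Hessian of f at 0 has rank 2. Corank 1: A-series; mu = 3 gives A_3.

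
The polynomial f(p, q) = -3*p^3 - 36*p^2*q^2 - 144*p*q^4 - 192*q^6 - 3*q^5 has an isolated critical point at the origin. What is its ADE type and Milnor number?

The Hessian of f at 0 has rank 0. Corank 2; j^3 = -3*p^3 is a perfect cube, so E-series; the 5-jet and mu = 8 give E_8.

Type E8, Milnor number mu = 8.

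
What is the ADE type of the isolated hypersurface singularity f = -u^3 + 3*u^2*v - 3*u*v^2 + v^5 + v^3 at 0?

E_8

The Hessian of f at 0 is [[0, 0], [0, 0]] with rank 0, so corank 2. A Groebner basis of the Jacobian ideal J(f) in C{u,v} is {v^4, u^2 - 2*u*v + v^2}; counting standard monomials gives mu = 8. Corank 2; j^3 = -(u - v)^3 is a perfect cube, so E-series; the 5-jet and mu = 8 give E_8.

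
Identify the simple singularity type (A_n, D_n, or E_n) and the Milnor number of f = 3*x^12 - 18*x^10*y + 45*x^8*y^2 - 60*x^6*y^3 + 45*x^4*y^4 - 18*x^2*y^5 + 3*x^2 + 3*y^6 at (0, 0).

The Hessian of f at 0 has rank 1. Corank 1: A-series; mu = 5 gives A_5.

Type A_{5}, Milnor number mu = 5.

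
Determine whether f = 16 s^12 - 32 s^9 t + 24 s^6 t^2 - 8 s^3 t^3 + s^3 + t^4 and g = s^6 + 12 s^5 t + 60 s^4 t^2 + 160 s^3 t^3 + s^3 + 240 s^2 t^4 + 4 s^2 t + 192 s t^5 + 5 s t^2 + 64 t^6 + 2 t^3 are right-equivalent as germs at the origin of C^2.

No.

The Hessian of f at 0 is [[0, 0], [0, 0]] with rank 0, so corank 2. A Groebner basis of the Jacobian ideal J(f) in C{s,t} is {t^3, s^2}; counting standard monomials gives mu = 6. Corank 2; j^3 = s^3 is a perfect cube, so E-series; the 4-jet and mu = 6 give E_6. The Hessian of g at 0 is [[0, 0], [0, 0]] with rank 0, so corank 2. A Groebner basis of the Jacobian ideal J(g) in C{s,t} is {-s*t/6 + t^5 - t^2/6, s*t^2 + t^3, s^2 + 3*s*t + 2*t^2}; counting standard monomials gives mu = 7. Corank 2; j^3 = (s + t)^2*(s + 2*t) has shape L^2 M (L != M), so D-series; mu = 7 gives D_7. f is E_6 but g is D_7, hence not right-equivalent.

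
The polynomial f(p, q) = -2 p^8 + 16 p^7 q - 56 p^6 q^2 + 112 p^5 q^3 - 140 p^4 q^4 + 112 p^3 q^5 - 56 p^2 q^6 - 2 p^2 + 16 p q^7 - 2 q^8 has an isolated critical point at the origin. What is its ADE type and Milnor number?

Type A_{7}, Milnor number mu = 7.

The Hessian of f at 0 has rank 1. Corank 1: A-series; mu = 7 gives A_7.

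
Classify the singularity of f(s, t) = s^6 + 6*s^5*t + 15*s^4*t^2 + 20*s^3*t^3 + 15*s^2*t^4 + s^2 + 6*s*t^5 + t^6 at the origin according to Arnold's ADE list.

A5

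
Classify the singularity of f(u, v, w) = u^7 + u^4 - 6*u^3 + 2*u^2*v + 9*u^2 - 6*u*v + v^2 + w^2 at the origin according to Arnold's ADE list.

A_6

The Hessian of f at 0 has rank 2. Corank 1: A-series; mu = 6 gives A_6.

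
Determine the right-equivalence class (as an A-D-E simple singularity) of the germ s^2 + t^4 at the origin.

A_3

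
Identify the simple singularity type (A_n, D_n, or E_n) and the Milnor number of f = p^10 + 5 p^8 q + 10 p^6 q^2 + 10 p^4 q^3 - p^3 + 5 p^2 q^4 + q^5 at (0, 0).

Type E8, Milnor number mu = 8.

The Hessian of f at 0 is [[0, 0], [0, 0]] with rank 0, so corank 2. A Groebner basis of the Jacobian ideal J(f) in C{p,q} is {q^4, p^2}; counting standard monomials gives mu = 8. Corank 2; j^3 = -p^3 is a perfect cube, so E-series; the 5-jet and mu = 8 give E_8.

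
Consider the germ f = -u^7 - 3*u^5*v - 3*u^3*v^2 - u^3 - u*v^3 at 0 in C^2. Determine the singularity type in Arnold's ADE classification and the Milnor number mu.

Type E7, Milnor number mu = 7.

The Hessian of f at 0 has rank 0. Corank 2; j^3 = -u^3 is a perfect cube, so E-series; the 4-jet and mu = 7 give E_7.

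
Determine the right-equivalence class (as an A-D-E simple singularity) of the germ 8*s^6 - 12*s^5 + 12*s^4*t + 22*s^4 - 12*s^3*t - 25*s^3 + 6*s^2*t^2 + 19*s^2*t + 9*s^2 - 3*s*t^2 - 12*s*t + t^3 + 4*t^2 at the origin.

The Hessian of f at 0 is [[18, -12], [-12, 8]] with rank 1, so corank 1. A Groebner basis of the Jacobian ideal J(f) in C{s,t} is {t^2, s - 2*t/3}; counting standard monomials gives mu = 2. Corank 1: A-series; mu = 2 gives A_2.

A_{2}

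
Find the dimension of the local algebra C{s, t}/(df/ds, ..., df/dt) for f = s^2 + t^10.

9

The Hessian of f at 0 has rank 1. Corank 1: A-series; mu = 9 gives A_9.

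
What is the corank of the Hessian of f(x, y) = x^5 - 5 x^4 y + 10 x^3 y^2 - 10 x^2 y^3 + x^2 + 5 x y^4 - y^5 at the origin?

1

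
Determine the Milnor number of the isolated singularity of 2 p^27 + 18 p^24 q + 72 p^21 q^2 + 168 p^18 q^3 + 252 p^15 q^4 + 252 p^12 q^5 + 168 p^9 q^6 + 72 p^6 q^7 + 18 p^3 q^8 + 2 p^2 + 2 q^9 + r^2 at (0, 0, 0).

8

The Hessian of f at 0 has rank 2. Corank 1: A-series; mu = 8 gives A_8.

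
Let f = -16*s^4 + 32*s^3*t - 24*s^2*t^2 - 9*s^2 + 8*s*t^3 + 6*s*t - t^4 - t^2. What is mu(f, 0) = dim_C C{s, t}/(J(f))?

3

The Hessian of f at 0 is [[-18, 6], [6, -2]] with rank 1, so corank 1. A Groebner basis of the Jacobian ideal J(f) in C{s,t} is {t^3, s - t/3}; counting standard monomials gives mu = 3. Corank 1: A-series; mu = 3 gives A_3.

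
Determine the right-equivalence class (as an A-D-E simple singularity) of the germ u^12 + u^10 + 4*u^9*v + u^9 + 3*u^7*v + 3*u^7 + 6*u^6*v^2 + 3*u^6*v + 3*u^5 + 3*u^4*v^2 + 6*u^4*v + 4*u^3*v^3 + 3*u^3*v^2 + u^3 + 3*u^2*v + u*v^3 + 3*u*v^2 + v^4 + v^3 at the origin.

E_{7}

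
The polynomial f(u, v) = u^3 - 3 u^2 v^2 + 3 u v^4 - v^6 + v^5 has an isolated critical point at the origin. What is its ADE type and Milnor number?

The Hessian of f at 0 is [[0, 0], [0, 0]] with rank 0, so corank 2. A Groebner basis of the Jacobian ideal J(f) in C{u,v} is {v^4, u^3, -u^2/2 + u*v^2}; counting standard monomials gives mu = 8. Corank 2; j^3 = u^3 is a perfect cube, so E-series; the 5-jet and mu = 8 give E_8.

Type E_8, Milnor number mu = 8.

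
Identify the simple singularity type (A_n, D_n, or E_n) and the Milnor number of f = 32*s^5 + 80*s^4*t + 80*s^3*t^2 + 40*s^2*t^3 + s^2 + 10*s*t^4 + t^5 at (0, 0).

The Hessian of f at 0 has rank 1. Corank 1: A-series; mu = 4 gives A_4.

Type A_{4}, Milnor number mu = 4.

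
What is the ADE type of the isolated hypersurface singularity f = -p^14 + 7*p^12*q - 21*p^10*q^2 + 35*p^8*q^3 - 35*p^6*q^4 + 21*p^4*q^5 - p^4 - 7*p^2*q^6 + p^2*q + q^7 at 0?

D_{8}

The Hessian of f at 0 has rank 0. Corank 2; j^3 = p^2*q has shape L^2 M (L != M), so D-series; mu = 8 gives D_8.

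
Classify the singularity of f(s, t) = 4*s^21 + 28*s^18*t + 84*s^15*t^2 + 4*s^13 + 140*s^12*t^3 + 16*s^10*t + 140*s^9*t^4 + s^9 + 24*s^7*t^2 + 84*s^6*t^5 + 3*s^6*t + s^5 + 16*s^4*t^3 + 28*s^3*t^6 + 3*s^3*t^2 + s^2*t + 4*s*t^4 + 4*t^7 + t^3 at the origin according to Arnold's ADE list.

The Hessian of f at 0 has rank 0. Corank 2; j^3 = t*(s^2 + t^2) splits into three distinct lines over C (the quadratic factor has nonzero discriminant), so D_4.

D4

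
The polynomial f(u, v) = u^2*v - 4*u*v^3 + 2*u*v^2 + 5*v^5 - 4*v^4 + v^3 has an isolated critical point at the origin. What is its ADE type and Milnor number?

Type D_{6}, Milnor number mu = 6.

The Hessian of f at 0 has rank 0. Corank 2; j^3 = v*(u + v)^2 has shape L^2 M (L != M), so D-series; mu = 6 gives D_6.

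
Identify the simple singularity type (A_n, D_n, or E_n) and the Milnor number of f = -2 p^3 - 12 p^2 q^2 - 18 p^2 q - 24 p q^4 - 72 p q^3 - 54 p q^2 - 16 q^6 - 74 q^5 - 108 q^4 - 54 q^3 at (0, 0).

The Hessian of f at 0 has rank 0. Corank 2; j^3 = -2*(p + 3*q)^3 is a perfect cube, so E-series; the 5-jet and mu = 8 give E_8.

Type E_{8}, Milnor number mu = 8.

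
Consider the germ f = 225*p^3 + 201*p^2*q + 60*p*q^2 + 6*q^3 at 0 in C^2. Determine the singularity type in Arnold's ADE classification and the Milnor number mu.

The Hessian of f at 0 has rank 0. Corank 2; j^3 = 3*(3*p + q)*(25*p^2 + 14*p*q + 2*q^2) splits into three distinct lines over C (the quadratic factor has nonzero discriminant), so D_4.

Type D_{4}, Milnor number mu = 4.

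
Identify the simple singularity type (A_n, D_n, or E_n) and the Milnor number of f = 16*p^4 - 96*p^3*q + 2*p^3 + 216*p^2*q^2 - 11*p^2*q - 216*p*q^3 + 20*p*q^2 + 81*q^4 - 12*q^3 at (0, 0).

The Hessian of f at 0 has rank 0. Corank 2; j^3 = (p - 2*q)^2*(2*p - 3*q) has shape L^2 M (L != M), so D-series; mu = 5 gives D_5.

Type D_5, Milnor number mu = 5.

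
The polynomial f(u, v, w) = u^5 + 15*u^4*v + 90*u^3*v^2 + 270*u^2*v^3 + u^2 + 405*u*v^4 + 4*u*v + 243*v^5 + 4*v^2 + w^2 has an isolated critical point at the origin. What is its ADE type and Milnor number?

Type A_4, Milnor number mu = 4.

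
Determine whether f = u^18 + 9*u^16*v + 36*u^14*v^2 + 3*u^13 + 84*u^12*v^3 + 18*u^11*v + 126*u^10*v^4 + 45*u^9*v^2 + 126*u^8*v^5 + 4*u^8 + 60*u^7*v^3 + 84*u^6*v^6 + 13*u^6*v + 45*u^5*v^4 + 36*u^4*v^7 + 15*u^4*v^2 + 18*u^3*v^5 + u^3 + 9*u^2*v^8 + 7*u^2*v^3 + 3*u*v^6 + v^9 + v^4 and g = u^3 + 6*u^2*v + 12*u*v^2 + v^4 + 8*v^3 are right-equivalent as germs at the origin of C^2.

Yes.

The Hessian of f at 0 has rank 0. Corank 2; j^3 = u^3 is a perfect cube, so E-series; the 4-jet and mu = 6 give E_6. The Hessian of g at 0 has rank 0. Corank 2; j^3 = (u + 2*v)^3 is a perfect cube, so E-series; the 4-jet and mu = 6 give E_6. Both have type E_6, hence right-equivalent.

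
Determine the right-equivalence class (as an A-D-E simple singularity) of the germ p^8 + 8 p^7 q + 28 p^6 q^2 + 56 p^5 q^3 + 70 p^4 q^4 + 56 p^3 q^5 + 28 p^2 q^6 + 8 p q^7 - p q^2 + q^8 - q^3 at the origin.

D_{9}

The Hessian of f at 0 has rank 0. Corank 2; j^3 = -q^2*(p + q) has shape L^2 M (L != M), so D-series; mu = 9 gives D_9.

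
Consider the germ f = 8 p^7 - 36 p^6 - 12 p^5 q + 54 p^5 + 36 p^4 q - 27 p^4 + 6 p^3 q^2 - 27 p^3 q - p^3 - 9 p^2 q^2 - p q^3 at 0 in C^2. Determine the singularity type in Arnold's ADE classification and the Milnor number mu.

The Hessian of f at 0 has rank 0. Corank 2; j^3 = -p^3 is a perfect cube, so E-series; the 4-jet and mu = 7 give E_7.

Type E_{7}, Milnor number mu = 7.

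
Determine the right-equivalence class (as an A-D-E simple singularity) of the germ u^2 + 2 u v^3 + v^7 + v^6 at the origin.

The Hessian of f at 0 is [[2, 0], [0, 0]] with rank 1, so corank 1. A Groebner basis of the Jacobian ideal J(f) in C{u,v} is {u + v^3, u^2}; counting standard monomials gives mu = 6. Corank 1: A-series; mu = 6 gives A_6.

A_6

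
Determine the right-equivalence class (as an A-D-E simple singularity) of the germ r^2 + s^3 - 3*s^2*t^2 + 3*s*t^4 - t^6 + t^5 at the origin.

E_{8}

The Hessian of f at 0 is [[0, 0, 0], [0, 0, 0], [0, 0, 2]] with rank 1, so corank 2. A Groebner basis of the Jacobian ideal J(f) in C{s,t,r} is {t^4, s^3, -s^2/2 + s*t^2, r}; counting standard monomials gives mu = 8. Corank 2; j^3 = s^3 is a perfect cube, so E-series; the 5-jet and mu = 8 give E_8.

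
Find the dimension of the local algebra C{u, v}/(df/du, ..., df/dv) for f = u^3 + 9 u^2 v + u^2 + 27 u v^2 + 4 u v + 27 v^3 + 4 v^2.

2

The Hessian of f at 0 has rank 1. Corank 1: A-series; mu = 2 gives A_2.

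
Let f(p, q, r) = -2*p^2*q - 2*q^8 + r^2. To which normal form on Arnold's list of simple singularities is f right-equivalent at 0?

The Hessian of f at 0 is [[0, 0, 0], [0, 0, 0], [0, 0, 2]] with rank 1, so corank 2. A Groebner basis of the Jacobian ideal J(f) in C{p,q,r} is {p^2/8 + q^7, p^3, p*q, r}; counting standard monomials gives mu = 9. Corank 2; j^3 = -2*p^2*q has shape L^2 M (L != M), so D-series; mu = 9 gives D_9.

D_{9}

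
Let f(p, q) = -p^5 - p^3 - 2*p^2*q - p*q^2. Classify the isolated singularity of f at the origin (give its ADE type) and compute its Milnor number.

The Hessian of f at 0 has rank 0. Corank 2; j^3 = -p*(p + q)^2 has shape L^2 M (L != M), so D-series; mu = 6 gives D_6.

Type D_6, Milnor number mu = 6.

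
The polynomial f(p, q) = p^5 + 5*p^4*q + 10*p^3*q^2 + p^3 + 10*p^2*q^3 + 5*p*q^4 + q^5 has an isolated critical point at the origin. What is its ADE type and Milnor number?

Type E_{8}, Milnor number mu = 8.

The Hessian of f at 0 is [[0, 0], [0, 0]] with rank 0, so corank 2. A Groebner basis of the Jacobian ideal J(f) in C{p,q} is {q^5, p*q^3 + q^4/4, p^2}; counting standard monomials gives mu = 8. Corank 2; j^3 = p^3 is a perfect cube, so E-series; the 5-jet and mu = 8 give E_8.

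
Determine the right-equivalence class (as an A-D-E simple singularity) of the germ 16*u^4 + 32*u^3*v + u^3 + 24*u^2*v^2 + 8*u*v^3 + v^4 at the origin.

E_6

The Hessian of f at 0 is [[0, 0], [0, 0]] with rank 0, so corank 2. A Groebner basis of the Jacobian ideal J(f) in C{u,v} is {v^4, u*v^2 + v^3/6, u^2}; counting standard monomials gives mu = 6. Corank 2; j^3 = u^3 is a perfect cube, so E-series; the 4-jet and mu = 6 give E_6.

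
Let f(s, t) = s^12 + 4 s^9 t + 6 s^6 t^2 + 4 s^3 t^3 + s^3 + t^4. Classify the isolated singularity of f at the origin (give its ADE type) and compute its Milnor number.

Type E_6, Milnor number mu = 6.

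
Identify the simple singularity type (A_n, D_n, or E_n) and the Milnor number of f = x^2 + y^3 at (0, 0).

Type A2, Milnor number mu = 2.

The Hessian of f at 0 has rank 1. Corank 1: A-series; mu = 2 gives A_2.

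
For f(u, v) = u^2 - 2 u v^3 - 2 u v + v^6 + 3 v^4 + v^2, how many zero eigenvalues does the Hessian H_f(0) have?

The Hessian at 0 is [[2, -2], [-2, 2]] of rank 1; hence corank 1.

1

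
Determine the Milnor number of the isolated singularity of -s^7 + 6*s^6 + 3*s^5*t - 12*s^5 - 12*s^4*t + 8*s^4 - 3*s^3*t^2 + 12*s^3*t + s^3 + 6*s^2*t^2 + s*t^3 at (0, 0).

The Hessian of f at 0 is [[0, 0], [0, 0]] with rank 0, so corank 2. A Groebner basis of the Jacobian ideal J(f) in C{s,t} is {3*s^2/4 + t^4 + t^3/4, s^3, s^2*t - s^2/4 - t^3/12, s^2 + s*t^2 + t^3/3}; counting standard monomials gives mu = 7. Corank 2; j^3 = s^3 is a perfect cube, so E-series; the 4-jet and mu = 7 give E_7.

7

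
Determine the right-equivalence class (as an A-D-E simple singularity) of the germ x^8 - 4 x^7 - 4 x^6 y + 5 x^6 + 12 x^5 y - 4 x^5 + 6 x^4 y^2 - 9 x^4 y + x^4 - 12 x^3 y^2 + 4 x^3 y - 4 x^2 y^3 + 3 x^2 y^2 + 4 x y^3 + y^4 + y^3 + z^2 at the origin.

The Hessian of f at 0 has rank 1. Corank 2; j^3 = y^3 is a perfect cube, so E-series; the 4-jet and mu = 6 give E_6.

E6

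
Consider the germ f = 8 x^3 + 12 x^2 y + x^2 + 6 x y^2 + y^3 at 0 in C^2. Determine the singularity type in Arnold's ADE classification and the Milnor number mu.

Type A_2, Milnor number mu = 2.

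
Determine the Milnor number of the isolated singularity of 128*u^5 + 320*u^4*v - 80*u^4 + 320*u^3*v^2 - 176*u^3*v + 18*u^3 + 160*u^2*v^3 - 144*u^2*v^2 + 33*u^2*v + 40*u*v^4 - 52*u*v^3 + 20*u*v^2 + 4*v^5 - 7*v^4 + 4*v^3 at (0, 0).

The Hessian of f at 0 is [[0, 0], [0, 0]] with rank 0, so corank 2. A Groebner basis of the Jacobian ideal J(f) in C{u,v} is {u*v^2 + 27*u*v/7 + 18*v^2/7, -81*u*v/14 + v^3 - 27*v^2/7, u^2 + 26*u*v/21 + 8*v^2/21}; counting standard monomials gives mu = 5. Corank 2; j^3 = (2*u + v)*(3*u + 2*v)^2 has shape L^2 M (L != M), so D-series; mu = 5 gives D_5.

5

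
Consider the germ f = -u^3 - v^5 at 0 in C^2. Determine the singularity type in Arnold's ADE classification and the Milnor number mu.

Type E8, Milnor number mu = 8.

The Hessian of f at 0 has rank 0. Corank 2; j^3 = -u^3 is a perfect cube, so E-series; the 5-jet and mu = 8 give E_8.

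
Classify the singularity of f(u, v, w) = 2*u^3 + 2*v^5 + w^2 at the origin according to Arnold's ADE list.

E_8

The Hessian of f at 0 has rank 1. Corank 2; j^3 = 2*u^3 is a perfect cube, so E-series; the 5-jet and mu = 8 give E_8.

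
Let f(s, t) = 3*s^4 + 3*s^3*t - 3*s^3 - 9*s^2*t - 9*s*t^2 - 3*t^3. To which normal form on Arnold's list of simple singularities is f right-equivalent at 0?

The Hessian of f at 0 has rank 0. Corank 2; j^3 = -3*(s + t)^3 is a perfect cube, so E-series; the 4-jet and mu = 7 give E_7.

E_{7}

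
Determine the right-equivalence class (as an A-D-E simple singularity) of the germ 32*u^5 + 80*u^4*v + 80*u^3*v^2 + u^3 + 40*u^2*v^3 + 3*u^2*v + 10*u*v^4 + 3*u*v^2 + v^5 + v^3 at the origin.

E_8

The Hessian of f at 0 is [[0, 0], [0, 0]] with rank 0, so corank 2. A Groebner basis of the Jacobian ideal J(f) in C{u,v} is {v^5, u*v^3 + 7*v^4/8, u^2 + 2*u*v + v^2}; counting standard monomials gives mu = 8. Corank 2; j^3 = (u + v)^3 is a perfect cube, so E-series; the 5-jet and mu = 8 give E_8.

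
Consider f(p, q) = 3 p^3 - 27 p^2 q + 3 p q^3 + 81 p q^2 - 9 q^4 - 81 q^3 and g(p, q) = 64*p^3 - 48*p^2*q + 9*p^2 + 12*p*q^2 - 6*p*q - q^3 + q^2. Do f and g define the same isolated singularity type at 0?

No.

The Hessian of f at 0 has rank 0. Corank 2; j^3 = 3*(p - 3*q)^3 is a perfect cube, so E-series; the 4-jet and mu = 7 give E_7. The Hessian of g at 0 has rank 1. Corank 1: A-series; mu = 2 gives A_2. f is E_7 but g is A_2, hence not right-equivalent.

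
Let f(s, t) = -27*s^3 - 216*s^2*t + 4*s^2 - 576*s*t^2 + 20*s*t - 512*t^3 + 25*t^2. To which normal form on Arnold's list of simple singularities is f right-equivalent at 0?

The Hessian of f at 0 has rank 1. Corank 1: A-series; mu = 2 gives A_2.

A2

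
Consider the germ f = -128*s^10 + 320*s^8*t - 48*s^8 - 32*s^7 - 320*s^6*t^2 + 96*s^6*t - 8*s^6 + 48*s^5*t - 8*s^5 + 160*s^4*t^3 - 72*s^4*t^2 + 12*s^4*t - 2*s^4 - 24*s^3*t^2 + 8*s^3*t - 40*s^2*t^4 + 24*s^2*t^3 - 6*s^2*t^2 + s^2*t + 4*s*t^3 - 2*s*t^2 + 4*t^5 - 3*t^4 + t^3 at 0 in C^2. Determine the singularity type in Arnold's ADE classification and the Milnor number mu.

Type D_{5}, Milnor number mu = 5.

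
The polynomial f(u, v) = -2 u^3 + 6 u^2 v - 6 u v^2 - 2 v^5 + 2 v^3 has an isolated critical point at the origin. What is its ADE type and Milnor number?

The Hessian of f at 0 is [[0, 0], [0, 0]] with rank 0, so corank 2. A Groebner basis of the Jacobian ideal J(f) in C{u,v} is {v^4, u^2 - 2*u*v + v^2}; counting standard monomials gives mu = 8. Corank 2; j^3 = -2*(u - v)^3 is a perfect cube, so E-series; the 5-jet and mu = 8 give E_8.

Type E8, Milnor number mu = 8.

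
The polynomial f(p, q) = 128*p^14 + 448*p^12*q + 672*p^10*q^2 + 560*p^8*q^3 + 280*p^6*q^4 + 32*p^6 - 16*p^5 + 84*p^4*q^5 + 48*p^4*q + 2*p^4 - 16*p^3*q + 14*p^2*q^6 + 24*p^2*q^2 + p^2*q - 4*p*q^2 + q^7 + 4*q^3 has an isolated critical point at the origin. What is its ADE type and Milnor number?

Type D_8, Milnor number mu = 8.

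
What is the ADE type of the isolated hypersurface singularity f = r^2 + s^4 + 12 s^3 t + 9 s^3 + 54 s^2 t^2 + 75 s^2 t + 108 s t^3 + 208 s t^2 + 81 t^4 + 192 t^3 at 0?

D_5

The Hessian of f at 0 is [[0, 0, 0], [0, 0, 0], [0, 0, 2]] with rank 1, so corank 2. A Groebner basis of the Jacobian ideal J(f) in C{s,t,r} is {s*t^2 + 54*s*t + 144*t^2, -81*s*t/4 + t^3 - 54*t^2, s^2 + 17*s*t/3 + 8*t^2, r}; counting standard monomials gives mu = 5. Corank 2; j^3 = (s + 3*t)*(3*s + 8*t)^2 has shape L^2 M (L != M), so D-series; mu = 5 gives D_5.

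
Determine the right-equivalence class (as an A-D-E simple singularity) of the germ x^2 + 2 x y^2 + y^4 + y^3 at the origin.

A_{2}

The Hessian of f at 0 has rank 1. Corank 1: A-series; mu = 2 gives A_2.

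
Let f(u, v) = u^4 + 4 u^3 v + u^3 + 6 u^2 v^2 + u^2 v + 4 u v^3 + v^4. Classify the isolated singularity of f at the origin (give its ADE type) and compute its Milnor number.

Type D_{5}, Milnor number mu = 5.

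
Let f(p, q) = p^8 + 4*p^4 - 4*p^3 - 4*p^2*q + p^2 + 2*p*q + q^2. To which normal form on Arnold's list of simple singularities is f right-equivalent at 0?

A7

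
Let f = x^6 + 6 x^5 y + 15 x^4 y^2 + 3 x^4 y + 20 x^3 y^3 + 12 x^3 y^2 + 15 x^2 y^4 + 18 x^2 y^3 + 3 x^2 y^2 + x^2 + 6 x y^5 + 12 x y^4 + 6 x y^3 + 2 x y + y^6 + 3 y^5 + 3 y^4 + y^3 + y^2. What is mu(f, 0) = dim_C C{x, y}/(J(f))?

2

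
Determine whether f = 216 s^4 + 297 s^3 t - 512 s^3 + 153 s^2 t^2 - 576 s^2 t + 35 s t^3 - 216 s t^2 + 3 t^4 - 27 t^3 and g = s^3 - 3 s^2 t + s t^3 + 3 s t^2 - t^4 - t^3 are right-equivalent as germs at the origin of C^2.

Yes.

The Hessian of f at 0 is [[0, 0], [0, 0]] with rank 0, so corank 2. A Groebner basis of the Jacobian ideal J(f) in C{s,t} is {16777216*s^2/3 + 4194304*s*t + t^4 + 512*t^3/9 + 786432*t^2, s^3 - 1088*s^2 - 816*s*t + t^3/24 - 153*t^2, s^2*t + 17920*s^2/9 + 4480*s*t/3 - 13*t^3/108 + 280*t^2, -8192*s^2/3 + s*t^2 - 2048*s*t + 25*t^3/72 - 384*t^2}; counting standard monomials gives mu = 7. Corank 2; j^3 = -(8*s + 3*t)^3 is a perfect cube, so E-series; the 4-jet and mu = 7 give E_7. The Hessian of g at 0 is [[0, 0], [0, 0]] with rank 0, so corank 2. A Groebner basis of the Jacobian ideal J(g) in C{s,t} is {s^3 - 3*s^2*t - 6*s^2 + 12*s*t - 6*t^2, 3*s^2 + s*t^2 - 6*s*t + 3*t^2, 3*s^2 - 6*s*t + t^3 + 3*t^2}; counting standard monomials gives mu = 7. Corank 2; j^3 = (s - t)^3 is a perfect cube, so E-series; the 4-jet and mu = 7 give E_7. Both have type E_7, hence right-equivalent.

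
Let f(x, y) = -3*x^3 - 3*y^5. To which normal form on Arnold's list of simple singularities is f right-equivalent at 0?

The Hessian of f at 0 has rank 0. Corank 2; j^3 = -3*x^3 is a perfect cube, so E-series; the 5-jet and mu = 8 give E_8.

E8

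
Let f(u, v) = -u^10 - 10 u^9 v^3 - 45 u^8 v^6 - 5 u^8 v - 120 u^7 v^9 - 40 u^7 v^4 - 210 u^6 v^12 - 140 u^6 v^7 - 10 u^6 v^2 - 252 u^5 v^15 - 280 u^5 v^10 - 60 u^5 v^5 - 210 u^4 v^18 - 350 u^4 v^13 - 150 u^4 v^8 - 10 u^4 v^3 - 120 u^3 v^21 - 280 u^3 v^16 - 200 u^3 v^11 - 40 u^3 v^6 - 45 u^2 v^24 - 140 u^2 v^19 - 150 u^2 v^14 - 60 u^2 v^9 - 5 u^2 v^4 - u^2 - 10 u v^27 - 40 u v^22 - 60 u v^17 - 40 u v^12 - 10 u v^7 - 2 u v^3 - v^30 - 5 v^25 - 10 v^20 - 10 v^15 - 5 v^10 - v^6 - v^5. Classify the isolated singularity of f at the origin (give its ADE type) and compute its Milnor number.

Type A4, Milnor number mu = 4.

The Hessian of f at 0 has rank 1. Corank 1: A-series; mu = 4 gives A_4.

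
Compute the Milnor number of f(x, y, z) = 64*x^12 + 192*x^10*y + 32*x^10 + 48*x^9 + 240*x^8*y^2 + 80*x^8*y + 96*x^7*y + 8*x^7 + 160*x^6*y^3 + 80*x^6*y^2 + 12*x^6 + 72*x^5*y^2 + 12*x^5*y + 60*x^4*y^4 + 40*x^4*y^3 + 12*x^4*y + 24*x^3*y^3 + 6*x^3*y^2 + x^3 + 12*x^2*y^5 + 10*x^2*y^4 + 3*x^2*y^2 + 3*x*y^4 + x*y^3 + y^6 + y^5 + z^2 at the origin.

7

The Hessian of f at 0 is [[0, 0, 0], [0, 0, 0], [0, 0, 2]] with rank 1, so corank 2. A Groebner basis of the Jacobian ideal J(f) in C{x,y,z} is {-x^2 + y^4 - y^3/3, x^3, x^2*y + x^2/3 + y^3/9, x^2 + x*y^2 + y^3/3, z}; counting standard monomials gives mu = 7. Corank 2; j^3 = x^3 is a perfect cube, so E-series; the 4-jet and mu = 7 give E_7.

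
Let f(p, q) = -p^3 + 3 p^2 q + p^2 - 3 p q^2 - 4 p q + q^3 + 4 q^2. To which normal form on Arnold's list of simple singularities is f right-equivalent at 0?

A_2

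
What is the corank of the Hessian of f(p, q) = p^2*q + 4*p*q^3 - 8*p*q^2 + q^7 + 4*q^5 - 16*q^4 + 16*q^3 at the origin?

The Hessian at 0 is [[0, 0], [0, 0]] of rank 0; hence corank 2.

2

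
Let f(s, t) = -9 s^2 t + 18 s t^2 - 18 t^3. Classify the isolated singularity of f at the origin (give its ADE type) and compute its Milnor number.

Type D4, Milnor number mu = 4.

The Hessian of f at 0 is [[0, 0], [0, 0]] with rank 0, so corank 2. A Groebner basis of the Jacobian ideal J(f) in C{s,t} is {t^3, s^2 + 2*t^2, s*t - t^2}; counting standard monomials gives mu = 4. Corank 2; j^3 = -9*t*(s^2 - 2*s*t + 2*t^2) splits into three distinct lines over C (the quadratic factor has nonzero discriminant), so D_4.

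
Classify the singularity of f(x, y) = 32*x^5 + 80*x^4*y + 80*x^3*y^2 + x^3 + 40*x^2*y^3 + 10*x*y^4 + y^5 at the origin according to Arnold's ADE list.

E_{8}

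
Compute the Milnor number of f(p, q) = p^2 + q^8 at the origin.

7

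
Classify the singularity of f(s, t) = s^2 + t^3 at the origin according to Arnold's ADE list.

A_{2}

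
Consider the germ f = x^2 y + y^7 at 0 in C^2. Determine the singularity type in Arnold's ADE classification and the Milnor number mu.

The Hessian of f at 0 is [[0, 0], [0, 0]] with rank 0, so corank 2. A Groebner basis of the Jacobian ideal J(f) in C{x,y} is {x^2/7 + y^6, x^3, x*y}; counting standard monomials gives mu = 8. Corank 2; j^3 = x^2*y has shape L^2 M (L != M), so D-series; mu = 8 gives D_8.

Type D8, Milnor number mu = 8.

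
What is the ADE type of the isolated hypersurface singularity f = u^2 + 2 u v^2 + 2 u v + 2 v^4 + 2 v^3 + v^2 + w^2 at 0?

A3

The Hessian of f at 0 has rank 2. Corank 1: A-series; mu = 3 gives A_3.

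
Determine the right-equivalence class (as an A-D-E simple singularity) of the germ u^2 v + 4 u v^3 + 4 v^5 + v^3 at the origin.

The Hessian of f at 0 has rank 0. Corank 2; j^3 = v*(u^2 + v^2) splits into three distinct lines over C (the quadratic factor has nonzero discriminant), so D_4.

D_4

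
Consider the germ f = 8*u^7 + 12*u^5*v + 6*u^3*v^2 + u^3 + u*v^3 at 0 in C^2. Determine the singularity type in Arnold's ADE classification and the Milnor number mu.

Type E_{7}, Milnor number mu = 7.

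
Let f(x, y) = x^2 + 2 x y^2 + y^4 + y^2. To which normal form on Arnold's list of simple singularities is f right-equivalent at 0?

A_1

The Hessian of f at 0 has rank 2. Corank 0: nondegenerate Morse point, so A_1.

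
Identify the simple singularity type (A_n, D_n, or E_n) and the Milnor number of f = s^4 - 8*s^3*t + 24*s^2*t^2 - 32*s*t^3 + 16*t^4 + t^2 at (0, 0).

The Hessian of f at 0 has rank 1. Corank 1: A-series; mu = 3 gives A_3.

Type A_{3}, Milnor number mu = 3.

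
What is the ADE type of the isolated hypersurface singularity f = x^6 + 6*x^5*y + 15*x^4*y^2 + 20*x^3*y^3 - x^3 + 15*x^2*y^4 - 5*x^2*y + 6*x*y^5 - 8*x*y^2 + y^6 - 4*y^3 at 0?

D_{7}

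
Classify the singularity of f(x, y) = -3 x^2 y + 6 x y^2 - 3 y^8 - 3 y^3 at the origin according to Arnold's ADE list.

The Hessian of f at 0 has rank 0. Corank 2; j^3 = -3*y*(x - y)^2 has shape L^2 M (L != M), so D-series; mu = 9 gives D_9.

D_9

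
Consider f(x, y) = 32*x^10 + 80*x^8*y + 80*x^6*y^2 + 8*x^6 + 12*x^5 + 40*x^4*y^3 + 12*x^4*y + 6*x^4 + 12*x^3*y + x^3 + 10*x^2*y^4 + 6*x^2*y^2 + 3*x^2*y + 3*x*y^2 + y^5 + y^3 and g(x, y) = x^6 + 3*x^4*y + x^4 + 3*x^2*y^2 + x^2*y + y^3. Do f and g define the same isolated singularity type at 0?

No.

The Hessian of f at 0 is [[0, 0], [0, 0]] with rank 0, so corank 2. A Groebner basis of the Jacobian ideal J(f) in C{x,y} is {x^2/16 + x*y^3 + x*y^2/4 + x*y/8 + y^3/4 + y^2/16, y^4, x^3 + 3*x^2/4 + 3*x*y/2 + y^3 + 3*y^2/4, x^2*y - x^2/4 + x*y^2 - x*y/2 - y^2/4}; counting standard monomials gives mu = 8. Corank 2; j^3 = (x + y)^3 is a perfect cube, so E-series; the 5-jet and mu = 8 give E_8. The Hessian of g at 0 is [[0, 0], [0, 0]] with rank 0, so corank 2. A Groebner basis of the Jacobian ideal J(g) in C{x,y} is {y^3, x^2 + 3*y^2, x*y}; counting standard monomials gives mu = 4. Corank 2; j^3 = y*(x^2 + y^2) splits into three distinct lines over C (the quadratic factor has nonzero discriminant), so D_4. f is E_8 but g is D_4, hence not right-equivalent.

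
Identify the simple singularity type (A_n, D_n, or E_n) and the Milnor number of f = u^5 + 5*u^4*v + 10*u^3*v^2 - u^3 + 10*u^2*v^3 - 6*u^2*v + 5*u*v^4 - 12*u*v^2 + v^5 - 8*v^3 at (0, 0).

The Hessian of f at 0 is [[0, 0], [0, 0]] with rank 0, so corank 2. A Groebner basis of the Jacobian ideal J(f) in C{u,v} is {v^5, u*v^3 + 7*v^4/4, u^2 + 4*u*v + 4*v^2}; counting standard monomials gives mu = 8. Corank 2; j^3 = -(u + 2*v)^3 is a perfect cube, so E-series; the 5-jet and mu = 8 give E_8.

Type E_{8}, Milnor number mu = 8.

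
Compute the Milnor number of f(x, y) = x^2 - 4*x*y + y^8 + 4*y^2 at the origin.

7

The Hessian of f at 0 has rank 1. Corank 1: A-series; mu = 7 gives A_7.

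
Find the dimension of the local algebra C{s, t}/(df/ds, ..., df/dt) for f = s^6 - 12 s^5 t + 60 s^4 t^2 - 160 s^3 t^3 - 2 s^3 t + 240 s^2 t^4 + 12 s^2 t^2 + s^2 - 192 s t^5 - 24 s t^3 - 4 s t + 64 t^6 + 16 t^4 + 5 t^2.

1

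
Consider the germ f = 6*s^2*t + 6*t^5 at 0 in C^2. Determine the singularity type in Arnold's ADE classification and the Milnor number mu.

Type D6, Milnor number mu = 6.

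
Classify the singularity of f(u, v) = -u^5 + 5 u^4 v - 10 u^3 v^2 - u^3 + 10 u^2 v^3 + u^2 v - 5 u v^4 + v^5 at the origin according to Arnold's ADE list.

The Hessian of f at 0 is [[0, 0], [0, 0]] with rank 0, so corank 2. A Groebner basis of the Jacobian ideal J(f) in C{u,v} is {u*v/5 + v^4, u*v^2, u^2 - u*v}; counting standard monomials gives mu = 6. Corank 2; j^3 = -u^2*(u - v) has shape L^2 M (L != M), so D-series; mu = 6 gives D_6.

D_{6}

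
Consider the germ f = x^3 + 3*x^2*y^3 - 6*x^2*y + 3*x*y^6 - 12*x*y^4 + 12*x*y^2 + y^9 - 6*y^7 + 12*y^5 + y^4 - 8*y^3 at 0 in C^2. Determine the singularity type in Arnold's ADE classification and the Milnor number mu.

The Hessian of f at 0 is [[0, 0], [0, 0]] with rank 0, so corank 2. A Groebner basis of the Jacobian ideal J(f) in C{x,y} is {y^3, x^2 - 4*x*y + 4*y^2}; counting standard monomials gives mu = 6. Corank 2; j^3 = (x - 2*y)^3 is a perfect cube, so E-series; the 4-jet and mu = 6 give E_6.

Type E_{6}, Milnor number mu = 6.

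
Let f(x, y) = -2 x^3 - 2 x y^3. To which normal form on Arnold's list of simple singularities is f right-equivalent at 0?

E_7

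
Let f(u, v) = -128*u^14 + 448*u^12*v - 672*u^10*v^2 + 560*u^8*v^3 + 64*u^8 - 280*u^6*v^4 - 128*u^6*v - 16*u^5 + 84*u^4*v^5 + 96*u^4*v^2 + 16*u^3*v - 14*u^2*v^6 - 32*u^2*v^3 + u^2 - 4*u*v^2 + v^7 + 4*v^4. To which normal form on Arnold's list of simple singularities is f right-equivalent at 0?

A_6

The Hessian of f at 0 has rank 1. Corank 1: A-series; mu = 6 gives A_6.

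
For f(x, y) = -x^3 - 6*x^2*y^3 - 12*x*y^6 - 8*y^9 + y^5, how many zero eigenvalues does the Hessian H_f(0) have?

2

The Hessian at 0 is [[0, 0], [0, 0]] of rank 0; hence corank 2.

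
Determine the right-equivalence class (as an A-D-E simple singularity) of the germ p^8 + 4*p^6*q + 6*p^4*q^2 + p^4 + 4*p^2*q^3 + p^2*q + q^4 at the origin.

D_{5}

The Hessian of f at 0 is [[0, 0], [0, 0]] with rank 0, so corank 2. A Groebner basis of the Jacobian ideal J(f) in C{p,q} is {p^3, p^2/4 + q^3, p*q}; counting standard monomials gives mu = 5. Corank 2; j^3 = p^2*q has shape L^2 M (L != M), so D-series; mu = 5 gives D_5.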